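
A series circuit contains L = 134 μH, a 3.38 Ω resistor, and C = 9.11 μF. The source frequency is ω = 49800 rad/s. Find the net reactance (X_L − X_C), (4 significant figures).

4.469 Ω

X_L = ωL = 6.673 Ω
X_C = 1/(ωC) = 2.204 Ω
X = 6.673 − 2.204 = 4.469 Ω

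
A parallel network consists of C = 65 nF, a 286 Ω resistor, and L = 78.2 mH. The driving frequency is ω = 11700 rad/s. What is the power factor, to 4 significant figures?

X_L = ωL = 914.9 Ω
X_C = 1/(ωC) = 1315 Ω
Parallel: admittances add. Y = 1/R + 1/(jωL) + jωC
Y = (0.003497 − j0.0003325) S
|Y| = 0.003512 S → |Z| = 1/|Y| = 284.7 Ω, ∠Z = −∠Y = 5.432°
cos φ = cos(5.432°) = 0.9955

0.9955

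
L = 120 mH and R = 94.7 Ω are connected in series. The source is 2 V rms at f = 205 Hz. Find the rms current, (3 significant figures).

ω = 2πf = 1288 rad/s
X_L = ωL = 155 Ω
Z = 94.7 + j155 Ω
|Z| = √(94.7² + 155²) = 181 Ω
I = V/|Z| = 2/181 = 11.0 mA

11.0 mA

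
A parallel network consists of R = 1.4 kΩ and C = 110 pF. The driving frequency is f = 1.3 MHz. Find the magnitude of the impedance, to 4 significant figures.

871.2 Ω

ω = 2πf = 8.168e+06 rad/s
X_C = 1/(ωC) = 1113 Ω
Parallel: admittances add. Y = 1/R + jωC
Y = (0.0007143 + j0.0008985) S
|Y| = 0.001148 S → |Z| = 1/|Y| = 871.2 Ω, ∠Z = −∠Y = -51.52°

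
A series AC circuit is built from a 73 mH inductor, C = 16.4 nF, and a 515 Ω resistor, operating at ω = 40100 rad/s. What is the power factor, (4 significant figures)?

X_L = ωL = 2927 Ω
X_C = 1/(ωC) = 1521 Ω
Net reactance X = X_L − X_C = 1407 Ω
Z = 515.0 + j1407 Ω
|Z| = √(515.0² + 1407²) = 1498 Ω
∠Z = arctan(1407/515.0) = 69.89°
cos φ = cos(69.89°) = 0.3438

0.3438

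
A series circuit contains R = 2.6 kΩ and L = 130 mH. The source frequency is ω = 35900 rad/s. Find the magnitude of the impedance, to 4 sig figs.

X_L = ωL = 4667 Ω
Z = 2600 + j4667 Ω
|Z| = √(2600² + 4667²) = 5342 Ω

5342 Ω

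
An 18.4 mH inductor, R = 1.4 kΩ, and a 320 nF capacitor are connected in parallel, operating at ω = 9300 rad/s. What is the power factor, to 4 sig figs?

X_L = ωL = 171.1 Ω
X_C = 1/(ωC) = 336.0 Ω
Parallel: admittances add. Y = 1/R + 1/(jωL) + jωC
Y = (0.0007143 − j0.002868) S
|Y| = 0.002955 S → |Z| = 1/|Y| = 338.4 Ω, ∠Z = −∠Y = 76.01°
cos φ = cos(76.01°) = 0.2417

0.2417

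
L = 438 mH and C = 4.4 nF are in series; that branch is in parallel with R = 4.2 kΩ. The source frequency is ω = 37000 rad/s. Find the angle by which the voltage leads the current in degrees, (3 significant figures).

22.7°

X_L = ωL = 16200 Ω
X_C = 1/(ωC) = 6140 Ω
Branch 1: Z₁ = R = 4200 Ω
Branch 2 (series LC): Z₂ = j(X_L − X_C) = j10100 Ω
Parallel: Z = Z₁Z₂/(Z₁+Z₂), |Z| = 3880 Ω, ∠Z = 22.7°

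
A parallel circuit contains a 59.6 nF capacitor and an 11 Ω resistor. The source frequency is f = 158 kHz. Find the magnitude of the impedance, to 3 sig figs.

9.22 Ω

ω = 2πf = 992700 rad/s
X_C = 1/(ωC) = 16.9 Ω
Parallel: admittances add. Y = 1/R + jωC
Y = (0.0909 + j0.0592) S
|Y| = 0.108 S → |Z| = 1/|Y| = 9.22 Ω, ∠Z = −∠Y = -33.1°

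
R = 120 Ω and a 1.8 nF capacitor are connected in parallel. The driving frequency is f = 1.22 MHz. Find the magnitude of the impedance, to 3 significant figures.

ω = 2πf = 7.665e+06 rad/s
X_C = 1/(ωC) = 72.5 Ω
Parallel: admittances add. Y = 1/R + jωC
Y = (0.00833 + j0.0138) S
|Y| = 0.0161 S → |Z| = 1/|Y| = 62.0 Ω, ∠Z = −∠Y = -58.9°

62.0 Ω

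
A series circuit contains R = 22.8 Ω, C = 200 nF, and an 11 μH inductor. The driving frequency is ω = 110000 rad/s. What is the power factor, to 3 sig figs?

X_L = ωL = 1.21 Ω
X_C = 1/(ωC) = 45.5 Ω
Net reactance X = X_L − X_C = -44.2 Ω
Z = 22.8 − j44.2 Ω
|Z| = √(22.8² + 44.2²) = 49.8 Ω
∠Z = arctan(-44.2/22.8) = -62.7°
cos φ = cos(-62.7°) = 0.458

0.458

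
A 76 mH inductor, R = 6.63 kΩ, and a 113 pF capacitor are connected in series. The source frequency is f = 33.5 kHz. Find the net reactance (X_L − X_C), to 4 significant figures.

-26050 Ω

ω = 2πf = 210500 rad/s
X_L = ωL = 16000 Ω
X_C = 1/(ωC) = 42040 Ω
X = 16000 − 42040 = -26050 Ω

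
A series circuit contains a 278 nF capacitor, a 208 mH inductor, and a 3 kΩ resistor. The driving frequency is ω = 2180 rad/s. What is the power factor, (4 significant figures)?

X_L = ωL = 453.4 Ω
X_C = 1/(ωC) = 1650 Ω
Net reactance X = X_L − X_C = -1197 Ω
Z = 3000 − j1197 Ω
|Z| = √(3000² + 1197²) = 3230 Ω
∠Z = arctan(-1197/3000) = -21.75°
cos φ = cos(-21.75°) = 0.9288

0.9288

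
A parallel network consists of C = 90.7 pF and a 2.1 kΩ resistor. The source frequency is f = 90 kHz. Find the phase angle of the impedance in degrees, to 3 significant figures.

-6.15°

ω = 2πf = 565500 rad/s
X_C = 1/(ωC) = 19500 Ω
Parallel: admittances add. Y = 1/R + jωC
Y = (0.000476 + j5.13e-05) S
|Y| = 0.000479 S → |Z| = 1/|Y| = 2090 Ω, ∠Z = −∠Y = -6.15°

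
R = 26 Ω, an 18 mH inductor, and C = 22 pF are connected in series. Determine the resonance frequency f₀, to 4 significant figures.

ω₀ = 1/√(LC) = 1/√(0.018 × 2.2e-11) = 1.589e+06 rad/s
f₀ = ω₀/(2π) = 252.9 kHz

252.9 kHz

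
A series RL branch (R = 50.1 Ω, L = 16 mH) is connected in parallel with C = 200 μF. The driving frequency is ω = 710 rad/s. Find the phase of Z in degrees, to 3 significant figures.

X_L = ωL = 11.4 Ω
X_C = 1/(ωC) = 7.04 Ω
Branch 1 (R+jX_L): Z₁ = 50.1 + j11.4 Ω, |Z₁| = 51.4 Ω
Branch 2 (−jX_C): Z₂ = −j7.04 Ω
Parallel: Z = Z₁Z₂/(Z₁+Z₂), |Z| = 7.19 Ω, ∠Z = -82.2°

-82.2°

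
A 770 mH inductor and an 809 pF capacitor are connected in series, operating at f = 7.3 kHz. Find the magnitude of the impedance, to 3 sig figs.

ω = 2πf = 45870 rad/s
X_L = ωL = 35300 Ω
X_C = 1/(ωC) = 26900 Ω
Net reactance X = X_L − X_C = 8370 Ω
Z = j8370 Ω
|Z| = √(0² + 8370²) = 8370 Ω

8370 Ω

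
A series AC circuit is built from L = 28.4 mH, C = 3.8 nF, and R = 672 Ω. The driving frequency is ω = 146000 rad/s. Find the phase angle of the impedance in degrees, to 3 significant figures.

74.0°

X_L = ωL = 4150 Ω
X_C = 1/(ωC) = 1800 Ω
Net reactance X = X_L − X_C = 2340 Ω
Z = 672 + j2340 Ω
|Z| = √(672² + 2340²) = 2440 Ω
∠Z = arctan(2340/672) = 74.0°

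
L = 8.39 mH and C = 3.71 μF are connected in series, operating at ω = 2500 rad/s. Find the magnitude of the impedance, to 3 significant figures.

86.8 Ω

X_L = ωL = 21.0 Ω
X_C = 1/(ωC) = 108 Ω
Net reactance X = X_L − X_C = -86.8 Ω
Z = − j86.8 Ω
|Z| = √(0² + 86.8²) = 86.8 Ω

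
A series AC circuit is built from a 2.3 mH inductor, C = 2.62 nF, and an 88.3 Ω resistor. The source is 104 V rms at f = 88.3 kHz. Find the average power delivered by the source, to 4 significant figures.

ω = 2πf = 554800 rad/s
X_L = ωL = 1276 Ω
X_C = 1/(ωC) = 688.0 Ω
Net reactance X = X_L − X_C = 588.1 Ω
Z = 88.30 + j588.1 Ω
|Z| = √(88.30² + 588.1²) = 594.7 Ω
∠Z = arctan(588.1/88.30) = 81.46°
I = V/|Z| = 174.9 mA
P = VI cos φ = 104 × 0.1749 × cos(81.46°) = 2.700 W

2.700 W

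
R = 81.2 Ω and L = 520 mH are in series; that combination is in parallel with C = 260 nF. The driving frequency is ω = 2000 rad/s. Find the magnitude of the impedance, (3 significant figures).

2260 Ω

X_L = ωL = 1040 Ω
X_C = 1/(ωC) = 1920 Ω
Branch 1 (R+jX_L): Z₁ = 81.2 + j1040 Ω, |Z₁| = 1040 Ω
Branch 2 (−jX_C): Z₂ = −j1920 Ω
Parallel: Z = Z₁Z₂/(Z₁+Z₂), |Z| = 2260 Ω, ∠Z = 80.3°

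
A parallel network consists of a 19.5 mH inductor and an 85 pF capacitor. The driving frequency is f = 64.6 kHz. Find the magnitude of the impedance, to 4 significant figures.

10890 Ω

ω = 2πf = 405900 rad/s
X_L = ωL = 7915 Ω
X_C = 1/(ωC) = 28980 Ω
Parallel: admittances add. Y = 1/(jωL) + jωC
Y = (0 − j9.184e-05) S
|Y| = 9.184e-05 S → |Z| = 1/|Y| = 10890 Ω, ∠Z = −∠Y = 90.00°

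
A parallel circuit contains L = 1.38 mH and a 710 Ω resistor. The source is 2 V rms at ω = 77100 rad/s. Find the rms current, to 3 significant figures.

X_L = ωL = 106 Ω
Parallel: admittances add. Y = 1/R + 1/(jωL)
Y = (0.00141 − j0.00940) S
|Y| = 0.00950 S → |Z| = 1/|Y| = 105 Ω, ∠Z = −∠Y = 81.5°
I = V/|Z| = 2/105 = 19.0 mA

19.0 mA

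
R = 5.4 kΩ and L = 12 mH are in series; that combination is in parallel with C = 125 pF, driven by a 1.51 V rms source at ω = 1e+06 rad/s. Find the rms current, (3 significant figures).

X_L = ωL = 12000 Ω
X_C = 1/(ωC) = 8000 Ω
Branch 1 (R+jX_L): Z₁ = 5400 + j12000 Ω, |Z₁| = 13200 Ω
Branch 2 (−jX_C): Z₂ = −j8000 Ω
Parallel: Z = Z₁Z₂/(Z₁+Z₂), |Z| = 15700 Ω, ∠Z = -60.8°
I = V/|Z| = 1.51/15700 = 96.4 μA

96.4 μA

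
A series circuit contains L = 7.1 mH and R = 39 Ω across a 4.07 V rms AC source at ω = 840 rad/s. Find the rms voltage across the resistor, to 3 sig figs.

4.02 V

X_L = ωL = 5.96 Ω
Z = 39.0 + j5.96 Ω
|Z| = √(39.0² + 5.96²) = 39.5 Ω
I = V/|Z| = 103 mA
V_R = I·|Z_R| = 0.103 × 39.0 = 4.02 V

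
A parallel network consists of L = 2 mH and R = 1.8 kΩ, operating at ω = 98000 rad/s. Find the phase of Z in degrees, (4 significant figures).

X_L = ωL = 196.0 Ω
Parallel: admittances add. Y = 1/R + 1/(jωL)
Y = (0.0005556 − j0.005102) S
|Y| = 0.005132 S → |Z| = 1/|Y| = 194.8 Ω, ∠Z = −∠Y = 83.79°

83.79°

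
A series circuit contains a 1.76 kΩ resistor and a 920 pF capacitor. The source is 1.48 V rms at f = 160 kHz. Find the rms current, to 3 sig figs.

717 μA

ω = 2πf = 1.005e+06 rad/s
X_C = 1/(ωC) = 1080 Ω
Z = 1760 − j1080 Ω
|Z| = √(1760² + 1080²) = 2070 Ω
I = V/|Z| = 1.48/2070 = 717 μA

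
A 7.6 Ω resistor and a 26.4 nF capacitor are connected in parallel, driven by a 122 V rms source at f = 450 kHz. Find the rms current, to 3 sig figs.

18.5 A

ω = 2πf = 2.827e+06 rad/s
X_C = 1/(ωC) = 13.4 Ω
Parallel: admittances add. Y = 1/R + jωC
Y = (0.132 + j0.0746) S
|Y| = 0.151 S → |Z| = 1/|Y| = 6.61 Ω, ∠Z = −∠Y = -29.6°
I = V/|Z| = 122/6.61 = 18.5 A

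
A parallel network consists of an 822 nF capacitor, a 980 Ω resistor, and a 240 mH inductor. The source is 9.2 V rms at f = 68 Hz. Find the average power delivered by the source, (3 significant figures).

86.4 mW

ω = 2πf = 427.3 rad/s
X_L = ωL = 103 Ω
X_C = 1/(ωC) = 2850 Ω
Parallel: admittances add. Y = 1/R + 1/(jωL) + jωC
Y = (0.00102 − j0.00940) S
|Y| = 0.00946 S → |Z| = 1/|Y| = 106 Ω, ∠Z = −∠Y = 83.8°
I = V/|Z| = 87.0 mA
P = VI cos φ = 9.2 × 0.0870 × cos(83.8°) = 86.4 mW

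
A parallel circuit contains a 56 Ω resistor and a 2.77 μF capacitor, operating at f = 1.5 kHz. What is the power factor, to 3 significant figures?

ω = 2πf = 9425 rad/s
X_C = 1/(ωC) = 38.3 Ω
Parallel: admittances add. Y = 1/R + jωC
Y = (0.0179 + j0.0261) S
|Y| = 0.0316 S → |Z| = 1/|Y| = 31.6 Ω, ∠Z = −∠Y = -55.6°
cos φ = cos(-55.6°) = 0.565

0.565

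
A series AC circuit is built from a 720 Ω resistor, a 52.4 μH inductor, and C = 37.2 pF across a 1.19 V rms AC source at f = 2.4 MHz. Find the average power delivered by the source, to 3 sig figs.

ω = 2πf = 1.508e+07 rad/s
X_L = ωL = 790 Ω
X_C = 1/(ωC) = 1780 Ω
Net reactance X = X_L − X_C = -992 Ω
Z = 720 − j992 Ω
|Z| = √(720² + 992²) = 1230 Ω
∠Z = arctan(-992/720) = -54.0°
I = V/|Z| = 971 μA
P = VI cos φ = 1.19 × 0.000971 × cos(-54.0°) = 678 μW

678 μW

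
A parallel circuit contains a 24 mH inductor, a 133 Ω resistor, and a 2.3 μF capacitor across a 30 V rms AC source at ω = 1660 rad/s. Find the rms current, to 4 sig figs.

X_L = ωL = 39.84 Ω
X_C = 1/(ωC) = 261.9 Ω
Parallel: admittances add. Y = 1/R + 1/(jωL) + jωC
Y = (0.007519 − j0.02128) S
|Y| = 0.02257 S → |Z| = 1/|Y| = 44.30 Ω, ∠Z = −∠Y = 70.54°
I = V/|Z| = 30/44.30 = 677.1 mA

677.1 mA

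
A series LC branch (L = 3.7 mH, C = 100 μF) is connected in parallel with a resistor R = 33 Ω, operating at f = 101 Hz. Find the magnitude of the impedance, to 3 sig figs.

12.4 Ω

ω = 2πf = 634.6 rad/s
X_L = ωL = 2.35 Ω
X_C = 1/(ωC) = 15.8 Ω
Branch 1: Z₁ = R = 33.0 Ω
Branch 2 (series LC): Z₂ = j(X_L − X_C) = −j13.4 Ω
Parallel: Z = Z₁Z₂/(Z₁+Z₂), |Z| = 12.4 Ω, ∠Z = -67.9°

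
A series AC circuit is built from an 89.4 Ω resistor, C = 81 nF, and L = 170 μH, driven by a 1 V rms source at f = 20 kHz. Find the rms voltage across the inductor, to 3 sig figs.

ω = 2πf = 125700 rad/s
X_L = ωL = 21.4 Ω
X_C = 1/(ωC) = 98.2 Ω
Net reactance X = X_L − X_C = -76.9 Ω
Z = 89.4 − j76.9 Ω
|Z| = √(89.4² + 76.9²) = 118 Ω
I = V/|Z| = 8.48 mA
V_L = I·|Z_L| = 0.00848 × 21.4 = 0.181 V

0.181 V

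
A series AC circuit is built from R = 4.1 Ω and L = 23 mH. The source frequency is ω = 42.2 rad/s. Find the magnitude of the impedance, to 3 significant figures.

X_L = ωL = 0.971 Ω
Z = 4.10 + j0.971 Ω
|Z| = √(4.10² + 0.971²) = 4.21 Ω

4.21 Ω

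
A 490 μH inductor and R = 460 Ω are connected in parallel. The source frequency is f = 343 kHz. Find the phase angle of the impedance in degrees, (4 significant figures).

ω = 2πf = 2.155e+06 rad/s
X_L = ωL = 1056 Ω
Parallel: admittances add. Y = 1/R + 1/(jωL)
Y = (0.002174 − j0.0009470) S
|Y| = 0.002371 S → |Z| = 1/|Y| = 421.7 Ω, ∠Z = −∠Y = 23.54°

23.54°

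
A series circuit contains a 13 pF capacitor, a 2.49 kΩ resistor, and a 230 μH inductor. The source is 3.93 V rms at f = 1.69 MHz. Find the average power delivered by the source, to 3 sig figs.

ω = 2πf = 1.062e+07 rad/s
X_L = ωL = 2440 Ω
X_C = 1/(ωC) = 7240 Ω
Net reactance X = X_L − X_C = -4800 Ω
Z = 2490 − j4800 Ω
|Z| = √(2490² + 4800²) = 5410 Ω
∠Z = arctan(-4800/2490) = -62.6°
I = V/|Z| = 727 μA
P = VI cos φ = 3.93 × 0.000727 × cos(-62.6°) = 1.31 mW

1.31 mW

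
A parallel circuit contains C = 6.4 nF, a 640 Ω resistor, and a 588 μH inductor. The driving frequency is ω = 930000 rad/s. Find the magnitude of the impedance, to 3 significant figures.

227 Ω

X_L = ωL = 547 Ω
X_C = 1/(ωC) = 168 Ω
Parallel: admittances add. Y = 1/R + 1/(jωL) + jωC
Y = (0.00156 + j0.00412) S
|Y| = 0.00441 S → |Z| = 1/|Y| = 227 Ω, ∠Z = −∠Y = -69.2°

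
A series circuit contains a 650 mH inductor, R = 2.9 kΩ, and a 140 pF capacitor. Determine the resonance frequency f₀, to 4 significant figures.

ω₀ = 1/√(LC) = 1/√(0.65 × 1.4e-10) = 104800 rad/s
f₀ = ω₀/(2π) = 16.68 kHz

16.68 kHz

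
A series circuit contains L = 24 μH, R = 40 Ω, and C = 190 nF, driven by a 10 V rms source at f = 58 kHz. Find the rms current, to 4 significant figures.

247.5 mA

ω = 2πf = 364400 rad/s
X_L = ωL = 8.746 Ω
X_C = 1/(ωC) = 14.44 Ω
Net reactance X = X_L − X_C = -5.696 Ω
Z = 40.00 − j5.696 Ω
|Z| = √(40.00² + 5.696²) = 40.40 Ω
I = V/|Z| = 10/40.40 = 247.5 mA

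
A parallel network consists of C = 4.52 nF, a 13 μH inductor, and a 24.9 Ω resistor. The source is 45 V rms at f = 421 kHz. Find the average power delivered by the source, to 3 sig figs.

ω = 2πf = 2.645e+06 rad/s
X_L = ωL = 34.4 Ω
X_C = 1/(ωC) = 83.6 Ω
Parallel: admittances add. Y = 1/R + 1/(jωL) + jωC
Y = (0.0402 − j0.0171) S
|Y| = 0.0437 S → |Z| = 1/|Y| = 22.9 Ω, ∠Z = −∠Y = 23.1°
I = V/|Z| = 1.96 A
P = VI cos φ = 45 × 1.96 × cos(23.1°) = 81.3 W

81.3 W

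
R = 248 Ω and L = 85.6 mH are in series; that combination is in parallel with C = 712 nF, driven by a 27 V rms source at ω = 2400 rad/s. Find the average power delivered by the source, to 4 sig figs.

1.743 W

X_L = ωL = 205.4 Ω
X_C = 1/(ωC) = 585.2 Ω
Branch 1 (R+jX_L): Z₁ = 248.0 + j205.4 Ω, |Z₁| = 322.0 Ω
Branch 2 (−jX_C): Z₂ = −j585.2 Ω
Parallel: Z = Z₁Z₂/(Z₁+Z₂), |Z| = 415.5 Ω, ∠Z = 6.492°
I = V/|Z| = 64.98 mA
P = VI cos φ = 27 × 0.06498 × cos(6.492°) = 1.743 W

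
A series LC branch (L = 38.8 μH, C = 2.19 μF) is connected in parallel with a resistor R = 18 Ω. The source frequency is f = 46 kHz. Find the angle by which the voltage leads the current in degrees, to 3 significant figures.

61.8°

ω = 2πf = 289000 rad/s
X_L = ωL = 11.2 Ω
X_C = 1/(ωC) = 1.58 Ω
Branch 1: Z₁ = R = 18.0 Ω
Branch 2 (series LC): Z₂ = j(X_L − X_C) = j9.63 Ω
Parallel: Z = Z₁Z₂/(Z₁+Z₂), |Z| = 8.49 Ω, ∠Z = 61.8°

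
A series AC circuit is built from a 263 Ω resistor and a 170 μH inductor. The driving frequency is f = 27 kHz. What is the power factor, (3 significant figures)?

ω = 2πf = 169600 rad/s
X_L = ωL = 28.8 Ω
Z = 263 + j28.8 Ω
|Z| = √(263² + 28.8²) = 265 Ω
∠Z = arctan(28.8/263) = 6.26°
cos φ = cos(6.26°) = 0.994

0.994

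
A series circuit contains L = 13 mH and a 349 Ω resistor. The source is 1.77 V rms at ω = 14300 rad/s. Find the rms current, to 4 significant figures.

4.476 mA

X_L = ωL = 185.9 Ω
Z = 349.0 + j185.9 Ω
|Z| = √(349.0² + 185.9²) = 395.4 Ω
I = V/|Z| = 1.77/395.4 = 4.476 mA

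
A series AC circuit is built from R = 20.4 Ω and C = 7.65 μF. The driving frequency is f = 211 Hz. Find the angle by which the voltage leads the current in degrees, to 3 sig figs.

-78.3°

ω = 2πf = 1326 rad/s
X_C = 1/(ωC) = 98.6 Ω
Z = 20.4 − j98.6 Ω
|Z| = √(20.4² + 98.6²) = 101 Ω
∠Z = arctan(-98.6/20.4) = -78.3°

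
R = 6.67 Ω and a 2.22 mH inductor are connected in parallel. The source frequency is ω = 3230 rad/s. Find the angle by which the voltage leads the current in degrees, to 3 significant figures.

42.9°

X_L = ωL = 7.17 Ω
Parallel: admittances add. Y = 1/R + 1/(jωL)
Y = (0.150 − j0.139) S
|Y| = 0.205 S → |Z| = 1/|Y| = 4.88 Ω, ∠Z = −∠Y = 42.9°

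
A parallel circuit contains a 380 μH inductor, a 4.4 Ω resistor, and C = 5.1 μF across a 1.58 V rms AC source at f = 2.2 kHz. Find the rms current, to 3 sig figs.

ω = 2πf = 13820 rad/s
X_L = ωL = 5.25 Ω
X_C = 1/(ωC) = 14.2 Ω
Parallel: admittances add. Y = 1/R + 1/(jωL) + jωC
Y = (0.227 − j0.120) S
|Y| = 0.257 S → |Z| = 1/|Y| = 3.89 Ω, ∠Z = −∠Y = 27.8°
I = V/|Z| = 1.58/3.89 = 406 mA

406 mA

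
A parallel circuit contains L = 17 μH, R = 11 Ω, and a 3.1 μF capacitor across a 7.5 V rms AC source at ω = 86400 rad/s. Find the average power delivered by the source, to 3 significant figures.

5.11 W

X_L = ωL = 1.47 Ω
X_C = 1/(ωC) = 3.73 Ω
Parallel: admittances add. Y = 1/R + 1/(jωL) + jωC
Y = (0.0909 − j0.413) S
|Y| = 0.423 S → |Z| = 1/|Y| = 2.36 Ω, ∠Z = −∠Y = 77.6°
I = V/|Z| = 3.17 A
P = VI cos φ = 7.5 × 3.17 × cos(77.6°) = 5.11 W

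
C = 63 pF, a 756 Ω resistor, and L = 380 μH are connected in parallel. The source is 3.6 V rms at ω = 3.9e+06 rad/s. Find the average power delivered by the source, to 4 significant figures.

17.14 mW

X_L = ωL = 1482 Ω
X_C = 1/(ωC) = 4070 Ω
Parallel: admittances add. Y = 1/R + 1/(jωL) + jωC
Y = (0.001323 − j0.0004291) S
|Y| = 0.001391 S → |Z| = 1/|Y| = 719.1 Ω, ∠Z = −∠Y = 17.97°
I = V/|Z| = 5.006 mA
P = VI cos φ = 3.6 × 0.005006 × cos(17.97°) = 17.14 mW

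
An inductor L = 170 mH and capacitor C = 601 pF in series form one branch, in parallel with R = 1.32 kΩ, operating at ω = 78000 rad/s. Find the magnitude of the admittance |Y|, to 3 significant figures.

X_L = ωL = 13300 Ω
X_C = 1/(ωC) = 21300 Ω
Branch 1: Z₁ = R = 1320 Ω
Branch 2 (series LC): Z₂ = j(X_L − X_C) = −j8070 Ω
Parallel: Z = Z₁Z₂/(Z₁+Z₂), |Z| = 1300 Ω, ∠Z = -9.29°
|Y| = 1/|Z| = 768 μS

768 μS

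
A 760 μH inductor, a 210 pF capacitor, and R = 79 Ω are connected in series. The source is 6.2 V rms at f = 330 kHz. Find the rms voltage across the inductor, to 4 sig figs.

13.47 V

ω = 2πf = 2.073e+06 rad/s
X_L = ωL = 1576 Ω
X_C = 1/(ωC) = 2297 Ω
Net reactance X = X_L − X_C = -720.8 Ω
Z = 79.00 − j720.8 Ω
|Z| = √(79.00² + 720.8²) = 725.1 Ω
I = V/|Z| = 8.551 mA
V_L = I·|Z_L| = 0.008551 × 1576 = 13.47 V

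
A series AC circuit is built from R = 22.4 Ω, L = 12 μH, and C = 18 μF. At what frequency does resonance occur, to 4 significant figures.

10.83 kHz

ω₀ = 1/√(LC) = 1/√(1.2e-05 × 1.8e-05) = 68040 rad/s
f₀ = ω₀/(2π) = 10.83 kHz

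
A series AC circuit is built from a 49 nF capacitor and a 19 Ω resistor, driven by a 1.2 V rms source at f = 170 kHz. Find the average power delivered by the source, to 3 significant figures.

ω = 2πf = 1.068e+06 rad/s
X_C = 1/(ωC) = 19.1 Ω
Z = 19.0 − j19.1 Ω
|Z| = √(19.0² + 19.1²) = 26.9 Ω
∠Z = arctan(-19.1/19.0) = -45.2°
I = V/|Z| = 44.5 mA
P = VI cos φ = 1.2 × 0.0445 × cos(-45.2°) = 37.7 mW

37.7 mW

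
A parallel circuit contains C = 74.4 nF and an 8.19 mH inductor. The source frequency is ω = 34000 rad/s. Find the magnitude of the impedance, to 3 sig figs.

X_L = ωL = 278 Ω
X_C = 1/(ωC) = 395 Ω
Parallel: admittances add. Y = 1/(jωL) + jωC
Y = (0 − j0.00106) S
|Y| = 0.00106 S → |Z| = 1/|Y| = 942 Ω, ∠Z = −∠Y = 90.0°

942 Ω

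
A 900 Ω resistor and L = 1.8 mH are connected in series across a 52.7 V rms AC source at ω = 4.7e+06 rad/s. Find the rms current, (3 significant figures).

6.19 mA

X_L = ωL = 8460 Ω
Z = 900 + j8460 Ω
|Z| = √(900² + 8460²) = 8510 Ω
I = V/|Z| = 52.7/8510 = 6.19 mA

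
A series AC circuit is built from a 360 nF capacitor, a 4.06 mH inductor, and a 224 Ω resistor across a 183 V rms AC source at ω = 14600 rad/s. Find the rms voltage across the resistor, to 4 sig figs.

158.0 V

X_L = ωL = 59.28 Ω
X_C = 1/(ωC) = 190.3 Ω
Net reactance X = X_L − X_C = -131.0 Ω
Z = 224.0 − j131.0 Ω
|Z| = √(224.0² + 131.0²) = 259.5 Ω
I = V/|Z| = 705.2 mA
V_R = I·|Z_R| = 0.7052 × 224.0 = 158.0 V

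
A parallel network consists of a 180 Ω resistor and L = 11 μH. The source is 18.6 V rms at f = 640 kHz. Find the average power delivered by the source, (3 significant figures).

1.92 W

ω = 2πf = 4.021e+06 rad/s
X_L = ωL = 44.2 Ω
Parallel: admittances add. Y = 1/R + 1/(jωL)
Y = (0.00556 − j0.0226) S
|Y| = 0.0233 S → |Z| = 1/|Y| = 43.0 Ω, ∠Z = −∠Y = 76.2°
I = V/|Z| = 433 mA
P = VI cos φ = 18.6 × 0.433 × cos(76.2°) = 1.92 W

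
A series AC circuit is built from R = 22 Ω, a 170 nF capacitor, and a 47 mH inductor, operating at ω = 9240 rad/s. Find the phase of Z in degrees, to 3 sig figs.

-83.8°

X_L = ωL = 434 Ω
X_C = 1/(ωC) = 637 Ω
Net reactance X = X_L − X_C = -202 Ω
Z = 22.0 − j202 Ω
|Z| = √(22.0² + 202²) = 204 Ω
∠Z = arctan(-202/22.0) = -83.8°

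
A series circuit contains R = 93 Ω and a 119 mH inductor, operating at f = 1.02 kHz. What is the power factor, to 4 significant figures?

0.1210

ω = 2πf = 6409 rad/s
X_L = ωL = 762.7 Ω
Z = 93.00 + j762.7 Ω
|Z| = √(93.00² + 762.7²) = 768.3 Ω
∠Z = arctan(762.7/93.00) = 83.05°
cos φ = cos(83.05°) = 0.1210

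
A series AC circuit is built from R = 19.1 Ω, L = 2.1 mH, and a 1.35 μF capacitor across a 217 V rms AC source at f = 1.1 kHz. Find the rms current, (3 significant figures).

2.29 A

ω = 2πf = 6912 rad/s
X_L = ωL = 14.5 Ω
X_C = 1/(ωC) = 107 Ω
Net reactance X = X_L − X_C = -92.7 Ω
Z = 19.1 − j92.7 Ω
|Z| = √(19.1² + 92.7²) = 94.6 Ω
I = V/|Z| = 217/94.6 = 2.29 A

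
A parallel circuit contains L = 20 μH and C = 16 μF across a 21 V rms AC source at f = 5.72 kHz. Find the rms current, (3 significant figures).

ω = 2πf = 35940 rad/s
X_L = ωL = 0.719 Ω
X_C = 1/(ωC) = 1.74 Ω
Parallel: admittances add. Y = 1/(jωL) + jωC
Y = (0 − j0.816) S
|Y| = 0.816 S → |Z| = 1/|Y| = 1.23 Ω, ∠Z = −∠Y = 90.0°
I = V/|Z| = 21/1.23 = 17.1 A

17.1 A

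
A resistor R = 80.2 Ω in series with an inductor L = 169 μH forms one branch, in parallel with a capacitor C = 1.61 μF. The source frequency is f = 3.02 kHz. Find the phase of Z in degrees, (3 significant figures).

-67.5°

ω = 2πf = 18980 rad/s
X_L = ωL = 3.21 Ω
X_C = 1/(ωC) = 32.7 Ω
Branch 1 (R+jX_L): Z₁ = 80.2 + j3.21 Ω, |Z₁| = 80.3 Ω
Branch 2 (−jX_C): Z₂ = −j32.7 Ω
Parallel: Z = Z₁Z₂/(Z₁+Z₂), |Z| = 30.7 Ω, ∠Z = -67.5°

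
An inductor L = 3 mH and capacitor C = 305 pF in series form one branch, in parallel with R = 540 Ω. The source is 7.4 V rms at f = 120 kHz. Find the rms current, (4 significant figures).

14.16 mA

ω = 2πf = 754000 rad/s
X_L = ωL = 2262 Ω
X_C = 1/(ωC) = 4348 Ω
Branch 1: Z₁ = R = 540.0 Ω
Branch 2 (series LC): Z₂ = j(X_L − X_C) = −j2087 Ω
Parallel: Z = Z₁Z₂/(Z₁+Z₂), |Z| = 522.8 Ω, ∠Z = -14.51°
I = V/|Z| = 7.4/522.8 = 14.16 mA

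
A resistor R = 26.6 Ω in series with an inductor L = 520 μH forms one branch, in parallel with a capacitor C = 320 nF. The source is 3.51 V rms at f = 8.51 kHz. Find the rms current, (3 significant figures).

63.3 mA

ω = 2πf = 53470 rad/s
X_L = ωL = 27.8 Ω
X_C = 1/(ωC) = 58.4 Ω
Branch 1 (R+jX_L): Z₁ = 26.6 + j27.8 Ω, |Z₁| = 38.5 Ω
Branch 2 (−jX_C): Z₂ = −j58.4 Ω
Parallel: Z = Z₁Z₂/(Z₁+Z₂), |Z| = 55.4 Ω, ∠Z = 5.31°
I = V/|Z| = 3.51/55.4 = 63.3 mA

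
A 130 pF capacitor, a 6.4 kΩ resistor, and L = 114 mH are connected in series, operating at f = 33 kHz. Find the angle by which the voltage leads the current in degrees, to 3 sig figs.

ω = 2πf = 207300 rad/s
X_L = ωL = 23600 Ω
X_C = 1/(ωC) = 37100 Ω
Net reactance X = X_L − X_C = -13500 Ω
Z = 6400 − j13500 Ω
|Z| = √(6400² + 13500²) = 14900 Ω
∠Z = arctan(-13500/6400) = -64.6°

-64.6°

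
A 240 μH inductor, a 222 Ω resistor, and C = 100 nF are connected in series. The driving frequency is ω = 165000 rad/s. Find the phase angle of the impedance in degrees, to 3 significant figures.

-5.41°

X_L = ωL = 39.6 Ω
X_C = 1/(ωC) = 60.6 Ω
Net reactance X = X_L − X_C = -21.0 Ω
Z = 222 − j21.0 Ω
|Z| = √(222² + 21.0²) = 223 Ω
∠Z = arctan(-21.0/222) = -5.41°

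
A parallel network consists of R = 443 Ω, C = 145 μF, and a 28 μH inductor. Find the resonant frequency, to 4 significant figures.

ω₀ = 1/√(LC) = 1/√(2.8e-05 × 0.000145) = 15690 rad/s
f₀ = ω₀/(2π) = 2.498 kHz

2.498 kHz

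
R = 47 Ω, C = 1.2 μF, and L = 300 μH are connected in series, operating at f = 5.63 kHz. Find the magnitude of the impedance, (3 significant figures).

ω = 2πf = 35370 rad/s
X_L = ωL = 10.6 Ω
X_C = 1/(ωC) = 23.6 Ω
Net reactance X = X_L − X_C = -12.9 Ω
Z = 47.0 − j12.9 Ω
|Z| = √(47.0² + 12.9²) = 48.8 Ω

48.8 Ω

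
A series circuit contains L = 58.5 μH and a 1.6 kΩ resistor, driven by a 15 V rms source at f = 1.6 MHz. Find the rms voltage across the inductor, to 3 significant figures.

5.17 V

ω = 2πf = 1.005e+07 rad/s
X_L = ωL = 588 Ω
Z = 1600 + j588 Ω
|Z| = √(1600² + 588²) = 1700 Ω
I = V/|Z| = 8.80 mA
V_L = I·|Z_L| = 0.00880 × 588 = 5.17 V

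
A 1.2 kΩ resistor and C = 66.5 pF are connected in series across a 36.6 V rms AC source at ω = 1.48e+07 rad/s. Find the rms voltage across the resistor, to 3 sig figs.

X_C = 1/(ωC) = 1020 Ω
Z = 1200 − j1020 Ω
|Z| = √(1200² + 1020²) = 1570 Ω
I = V/|Z| = 23.3 mA
V_R = I·|Z_R| = 0.0233 × 1200 = 27.9 V

27.9 V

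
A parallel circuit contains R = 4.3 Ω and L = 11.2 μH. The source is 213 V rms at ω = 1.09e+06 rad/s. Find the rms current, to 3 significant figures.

X_L = ωL = 12.2 Ω
Parallel: admittances add. Y = 1/R + 1/(jωL)
Y = (0.233 − j0.0819) S
|Y| = 0.247 S → |Z| = 1/|Y| = 4.06 Ω, ∠Z = −∠Y = 19.4°
I = V/|Z| = 213/4.06 = 52.5 A

52.5 A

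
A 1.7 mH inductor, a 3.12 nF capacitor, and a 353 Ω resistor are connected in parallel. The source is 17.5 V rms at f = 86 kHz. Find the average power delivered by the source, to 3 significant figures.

ω = 2πf = 540400 rad/s
X_L = ωL = 919 Ω
X_C = 1/(ωC) = 593 Ω
Parallel: admittances add. Y = 1/R + 1/(jωL) + jωC
Y = (0.00283 + j0.000597) S
|Y| = 0.00290 S → |Z| = 1/|Y| = 345 Ω, ∠Z = −∠Y = -11.9°
I = V/|Z| = 50.7 mA
P = VI cos φ = 17.5 × 0.0507 × cos(-11.9°) = 868 mW

868 mW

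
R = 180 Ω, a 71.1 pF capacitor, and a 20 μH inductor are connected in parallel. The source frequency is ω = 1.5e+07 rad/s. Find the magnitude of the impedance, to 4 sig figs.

166.7 Ω

X_L = ωL = 300.0 Ω
X_C = 1/(ωC) = 937.6 Ω
Parallel: admittances add. Y = 1/R + 1/(jωL) + jωC
Y = (0.005556 − j0.002267) S
|Y| = 0.006000 S → |Z| = 1/|Y| = 166.7 Ω, ∠Z = −∠Y = 22.20°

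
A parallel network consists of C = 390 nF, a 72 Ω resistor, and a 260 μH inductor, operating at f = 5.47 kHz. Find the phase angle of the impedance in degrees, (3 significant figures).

ω = 2πf = 34370 rad/s
X_L = ωL = 8.94 Ω
X_C = 1/(ωC) = 74.6 Ω
Parallel: admittances add. Y = 1/R + 1/(jωL) + jωC
Y = (0.0139 − j0.0985) S
|Y| = 0.0995 S → |Z| = 1/|Y| = 10.1 Ω, ∠Z = −∠Y = 82.0°

82.0°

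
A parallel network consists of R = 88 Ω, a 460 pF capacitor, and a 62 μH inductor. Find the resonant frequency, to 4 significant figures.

ω₀ = 1/√(LC) = 1/√(6.2e-05 × 4.6e-10) = 5.921e+06 rad/s
f₀ = ω₀/(2π) = 942.4 kHz

942.4 kHz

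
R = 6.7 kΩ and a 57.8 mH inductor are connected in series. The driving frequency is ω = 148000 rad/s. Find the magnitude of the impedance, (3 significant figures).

10900 Ω

X_L = ωL = 8550 Ω
Z = 6700 + j8550 Ω
|Z| = √(6700² + 8550²) = 10900 Ω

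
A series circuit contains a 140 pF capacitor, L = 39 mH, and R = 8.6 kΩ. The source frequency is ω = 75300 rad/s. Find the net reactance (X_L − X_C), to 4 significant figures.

X_L = ωL = 2937 Ω
X_C = 1/(ωC) = 94860 Ω
X = 2937 − 94860 = -91920 Ω

-91920 Ω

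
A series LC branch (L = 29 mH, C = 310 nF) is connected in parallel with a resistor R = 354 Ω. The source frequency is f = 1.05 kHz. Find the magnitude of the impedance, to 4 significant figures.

227.8 Ω

ω = 2πf = 6597 rad/s
X_L = ωL = 191.3 Ω
X_C = 1/(ωC) = 489.0 Ω
Branch 1: Z₁ = R = 354.0 Ω
Branch 2 (series LC): Z₂ = j(X_L − X_C) = −j297.6 Ω
Parallel: Z = Z₁Z₂/(Z₁+Z₂), |Z| = 227.8 Ω, ∠Z = -49.94°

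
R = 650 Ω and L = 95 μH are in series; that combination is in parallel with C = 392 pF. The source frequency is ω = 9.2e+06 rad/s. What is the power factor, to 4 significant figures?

X_L = ωL = 874.0 Ω
X_C = 1/(ωC) = 277.3 Ω
Branch 1 (R+jX_L): Z₁ = 650.0 + j874.0 Ω, |Z₁| = 1089 Ω
Branch 2 (−jX_C): Z₂ = −j277.3 Ω
Parallel: Z = Z₁Z₂/(Z₁+Z₂), |Z| = 342.3 Ω, ∠Z = -79.19°
cos φ = cos(-79.19°) = 0.1875

0.1875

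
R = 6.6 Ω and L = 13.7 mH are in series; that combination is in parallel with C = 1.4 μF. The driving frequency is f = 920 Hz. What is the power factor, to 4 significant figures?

ω = 2πf = 5781 rad/s
X_L = ωL = 79.19 Ω
X_C = 1/(ωC) = 123.6 Ω
Branch 1 (R+jX_L): Z₁ = 6.600 + j79.19 Ω, |Z₁| = 79.47 Ω
Branch 2 (−jX_C): Z₂ = −j123.6 Ω
Parallel: Z = Z₁Z₂/(Z₁+Z₂), |Z| = 218.9 Ω, ∠Z = 76.78°
cos φ = cos(76.78°) = 0.2288

0.2288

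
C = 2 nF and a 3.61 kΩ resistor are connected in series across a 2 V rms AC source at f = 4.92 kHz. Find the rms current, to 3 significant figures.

ω = 2πf = 30910 rad/s
X_C = 1/(ωC) = 16200 Ω
Z = 3610 − j16200 Ω
|Z| = √(3610² + 16200²) = 16600 Ω
I = V/|Z| = 2/16600 = 121 μA

121 μA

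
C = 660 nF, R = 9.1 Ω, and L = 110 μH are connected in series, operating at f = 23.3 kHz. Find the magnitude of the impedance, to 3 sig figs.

ω = 2πf = 146400 rad/s
X_L = ωL = 16.1 Ω
X_C = 1/(ωC) = 10.3 Ω
Net reactance X = X_L − X_C = 5.75 Ω
Z = 9.10 + j5.75 Ω
|Z| = √(9.10² + 5.75²) = 10.8 Ω

10.8 Ω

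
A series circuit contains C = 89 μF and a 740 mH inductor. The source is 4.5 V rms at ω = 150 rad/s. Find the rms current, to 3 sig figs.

X_L = ωL = 111 Ω
X_C = 1/(ωC) = 74.9 Ω
Net reactance X = X_L − X_C = 36.1 Ω
Z = j36.1 Ω
|Z| = √(0² + 36.1²) = 36.1 Ω
I = V/|Z| = 4.5/36.1 = 125 mA

125 mA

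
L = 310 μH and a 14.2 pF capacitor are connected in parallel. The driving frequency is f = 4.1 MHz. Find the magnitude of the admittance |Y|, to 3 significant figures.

ω = 2πf = 2.576e+07 rad/s
X_L = ωL = 7990 Ω
X_C = 1/(ωC) = 2730 Ω
Parallel: admittances add. Y = 1/(jωL) + jωC
Y = (0 + j0.000241) S
|Y| = 0.000241 S → |Z| = 1/|Y| = 4160 Ω, ∠Z = −∠Y = -90.0°

241 μS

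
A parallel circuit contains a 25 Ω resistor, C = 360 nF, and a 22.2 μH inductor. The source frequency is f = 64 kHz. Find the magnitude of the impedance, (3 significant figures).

19.3 Ω

ω = 2πf = 402100 rad/s
X_L = ωL = 8.93 Ω
X_C = 1/(ωC) = 6.91 Ω
Parallel: admittances add. Y = 1/R + 1/(jωL) + jωC
Y = (0.0400 + j0.0327) S
|Y| = 0.0517 S → |Z| = 1/|Y| = 19.3 Ω, ∠Z = −∠Y = -39.3°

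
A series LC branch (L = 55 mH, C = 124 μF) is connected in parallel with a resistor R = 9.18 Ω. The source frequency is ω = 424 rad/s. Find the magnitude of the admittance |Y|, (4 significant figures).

256.8 mS

X_L = ωL = 23.32 Ω
X_C = 1/(ωC) = 19.02 Ω
Branch 1: Z₁ = R = 9.180 Ω
Branch 2 (series LC): Z₂ = j(X_L − X_C) = j4.300 Ω
Parallel: Z = Z₁Z₂/(Z₁+Z₂), |Z| = 3.894 Ω, ∠Z = 64.90°
|Y| = 1/|Z| = 256.8 mS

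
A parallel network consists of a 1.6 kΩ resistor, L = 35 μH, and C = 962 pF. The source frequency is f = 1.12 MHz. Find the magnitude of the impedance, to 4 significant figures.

359.6 Ω

ω = 2πf = 7.037e+06 rad/s
X_L = ωL = 246.3 Ω
X_C = 1/(ωC) = 147.7 Ω
Parallel: admittances add. Y = 1/R + 1/(jωL) + jωC
Y = (0.0006250 + j0.002710) S
|Y| = 0.002781 S → |Z| = 1/|Y| = 359.6 Ω, ∠Z = −∠Y = -77.01°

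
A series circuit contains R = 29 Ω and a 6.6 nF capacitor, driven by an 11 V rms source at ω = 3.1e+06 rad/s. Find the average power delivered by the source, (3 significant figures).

1.09 W

X_C = 1/(ωC) = 48.9 Ω
Z = 29.0 − j48.9 Ω
|Z| = √(29.0² + 48.9²) = 56.8 Ω
∠Z = arctan(-48.9/29.0) = -59.3°
I = V/|Z| = 194 mA
P = VI cos φ = 11 × 0.194 × cos(-59.3°) = 1.09 W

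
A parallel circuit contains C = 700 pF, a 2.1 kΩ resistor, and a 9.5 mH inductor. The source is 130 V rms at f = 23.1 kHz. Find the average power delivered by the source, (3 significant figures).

ω = 2πf = 145100 rad/s
X_L = ωL = 1380 Ω
X_C = 1/(ωC) = 9840 Ω
Parallel: admittances add. Y = 1/R + 1/(jωL) + jωC
Y = (0.000476 − j0.000624) S
|Y| = 0.000785 S → |Z| = 1/|Y| = 1270 Ω, ∠Z = −∠Y = 52.6°
I = V/|Z| = 102 mA
P = VI cos φ = 130 × 0.102 × cos(52.6°) = 8.05 W

8.05 W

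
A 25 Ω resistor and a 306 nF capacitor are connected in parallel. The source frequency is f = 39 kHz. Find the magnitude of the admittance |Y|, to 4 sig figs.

ω = 2πf = 245000 rad/s
X_C = 1/(ωC) = 13.34 Ω
Parallel: admittances add. Y = 1/R + jωC
Y = (0.04000 + j0.07498) S
|Y| = 0.08499 S → |Z| = 1/|Y| = 11.77 Ω, ∠Z = −∠Y = -61.92°

84.99 mS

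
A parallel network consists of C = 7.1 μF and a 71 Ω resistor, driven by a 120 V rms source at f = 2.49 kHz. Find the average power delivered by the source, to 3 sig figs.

203 W

ω = 2πf = 15650 rad/s
X_C = 1/(ωC) = 9.00 Ω
Parallel: admittances add. Y = 1/R + jωC
Y = (0.0141 + j0.111) S
|Y| = 0.112 S → |Z| = 1/|Y| = 8.93 Ω, ∠Z = −∠Y = -82.8°
I = V/|Z| = 13.4 A
P = VI cos φ = 120 × 13.4 × cos(-82.8°) = 203 W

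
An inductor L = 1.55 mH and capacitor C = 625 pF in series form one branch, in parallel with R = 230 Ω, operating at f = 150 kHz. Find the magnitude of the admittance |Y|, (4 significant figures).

ω = 2πf = 942500 rad/s
X_L = ωL = 1461 Ω
X_C = 1/(ωC) = 1698 Ω
Branch 1: Z₁ = R = 230.0 Ω
Branch 2 (series LC): Z₂ = j(X_L − X_C) = −j236.8 Ω
Parallel: Z = Z₁Z₂/(Z₁+Z₂), |Z| = 165.0 Ω, ∠Z = -44.16°
|Y| = 1/|Z| = 6.061 mS

6.061 mS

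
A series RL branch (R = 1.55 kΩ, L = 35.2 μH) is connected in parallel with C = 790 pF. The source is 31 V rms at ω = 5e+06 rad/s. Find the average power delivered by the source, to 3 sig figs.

X_L = ωL = 176 Ω
X_C = 1/(ωC) = 253 Ω
Branch 1 (R+jX_L): Z₁ = 1550 + j176 Ω, |Z₁| = 1560 Ω
Branch 2 (−jX_C): Z₂ = −j253 Ω
Parallel: Z = Z₁Z₂/(Z₁+Z₂), |Z| = 254 Ω, ∠Z = -80.7°
I = V/|Z| = 122 mA
P = VI cos φ = 31 × 0.122 × cos(-80.7°) = 612 mW

612 mW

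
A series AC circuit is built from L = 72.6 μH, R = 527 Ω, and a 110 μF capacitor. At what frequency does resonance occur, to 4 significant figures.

1.781 kHz

ω₀ = 1/√(LC) = 1/√(7.26e-05 × 0.00011) = 11190 rad/s
f₀ = ω₀/(2π) = 1.781 kHz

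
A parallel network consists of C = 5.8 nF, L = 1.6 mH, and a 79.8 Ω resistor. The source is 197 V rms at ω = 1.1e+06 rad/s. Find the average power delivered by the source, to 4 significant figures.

486.3 W

X_L = ωL = 1760 Ω
X_C = 1/(ωC) = 156.7 Ω
Parallel: admittances add. Y = 1/R + 1/(jωL) + jωC
Y = (0.01253 + j0.005812) S
|Y| = 0.01381 S → |Z| = 1/|Y| = 72.39 Ω, ∠Z = −∠Y = -24.88°
I = V/|Z| = 2.721 A
P = VI cos φ = 197 × 2.721 × cos(-24.88°) = 486.3 W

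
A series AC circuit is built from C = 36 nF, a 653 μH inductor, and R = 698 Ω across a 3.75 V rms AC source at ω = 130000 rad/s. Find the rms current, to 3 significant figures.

5.28 mA

X_L = ωL = 84.9 Ω
X_C = 1/(ωC) = 214 Ω
Net reactance X = X_L − X_C = -129 Ω
Z = 698 − j129 Ω
|Z| = √(698² + 129²) = 710 Ω
I = V/|Z| = 3.75/710 = 5.28 mA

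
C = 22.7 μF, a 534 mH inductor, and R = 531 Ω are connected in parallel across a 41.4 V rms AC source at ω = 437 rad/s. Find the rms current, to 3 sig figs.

X_L = ωL = 233 Ω
X_C = 1/(ωC) = 101 Ω
Parallel: admittances add. Y = 1/R + 1/(jωL) + jωC
Y = (0.00188 + j0.00563) S
|Y| = 0.00594 S → |Z| = 1/|Y| = 168 Ω, ∠Z = −∠Y = -71.5°
I = V/|Z| = 41.4/168 = 246 mA

246 mA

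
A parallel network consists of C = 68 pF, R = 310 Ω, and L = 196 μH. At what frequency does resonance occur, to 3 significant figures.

ω₀ = 1/√(LC) = 1/√(0.000196 × 6.8e-11) = 8.662e+06 rad/s
f₀ = ω₀/(2π) = 1.38 MHz

1.38 MHz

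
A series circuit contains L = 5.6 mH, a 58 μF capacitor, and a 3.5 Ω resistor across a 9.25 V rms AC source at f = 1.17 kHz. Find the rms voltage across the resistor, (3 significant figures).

ω = 2πf = 7351 rad/s
X_L = ωL = 41.2 Ω
X_C = 1/(ωC) = 2.35 Ω
Net reactance X = X_L − X_C = 38.8 Ω
Z = 3.50 + j38.8 Ω
|Z| = √(3.50² + 38.8²) = 39.0 Ω
I = V/|Z| = 237 mA
V_R = I·|Z_R| = 0.237 × 3.50 = 0.831 V

0.831 V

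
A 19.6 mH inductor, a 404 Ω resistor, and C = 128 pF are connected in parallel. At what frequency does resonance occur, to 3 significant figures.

100 kHz

ω₀ = 1/√(LC) = 1/√(0.0196 × 1.28e-10) = 631300 rad/s
f₀ = ω₀/(2π) = 100 kHz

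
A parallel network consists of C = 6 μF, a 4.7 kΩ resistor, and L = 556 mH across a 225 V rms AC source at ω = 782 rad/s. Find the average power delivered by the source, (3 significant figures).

10.8 W

X_L = ωL = 435 Ω
X_C = 1/(ωC) = 213 Ω
Parallel: admittances add. Y = 1/R + 1/(jωL) + jωC
Y = (0.000213 + j0.00239) S
|Y| = 0.00240 S → |Z| = 1/|Y| = 416 Ω, ∠Z = −∠Y = -84.9°
I = V/|Z| = 540 mA
P = VI cos φ = 225 × 0.540 × cos(-84.9°) = 10.8 W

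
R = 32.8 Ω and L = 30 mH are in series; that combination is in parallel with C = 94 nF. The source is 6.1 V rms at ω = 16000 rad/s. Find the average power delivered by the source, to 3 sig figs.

5.27 mW

X_L = ωL = 480 Ω
X_C = 1/(ωC) = 665 Ω
Branch 1 (R+jX_L): Z₁ = 32.8 + j480 Ω, |Z₁| = 481 Ω
Branch 2 (−jX_C): Z₂ = −j665 Ω
Parallel: Z = Z₁Z₂/(Z₁+Z₂), |Z| = 1700 Ω, ∠Z = 76.0°
I = V/|Z| = 3.58 mA
P = VI cos φ = 6.1 × 0.00358 × cos(76.0°) = 5.27 mW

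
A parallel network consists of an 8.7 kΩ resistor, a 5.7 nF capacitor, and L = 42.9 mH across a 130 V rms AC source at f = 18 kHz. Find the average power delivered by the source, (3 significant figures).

1.94 W

ω = 2πf = 113100 rad/s
X_L = ωL = 4850 Ω
X_C = 1/(ωC) = 1550 Ω
Parallel: admittances add. Y = 1/R + 1/(jωL) + jωC
Y = (0.000115 + j0.000439) S
|Y| = 0.000453 S → |Z| = 1/|Y| = 2210 Ω, ∠Z = −∠Y = -75.3°
I = V/|Z| = 58.9 mA
P = VI cos φ = 130 × 0.0589 × cos(-75.3°) = 1.94 W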